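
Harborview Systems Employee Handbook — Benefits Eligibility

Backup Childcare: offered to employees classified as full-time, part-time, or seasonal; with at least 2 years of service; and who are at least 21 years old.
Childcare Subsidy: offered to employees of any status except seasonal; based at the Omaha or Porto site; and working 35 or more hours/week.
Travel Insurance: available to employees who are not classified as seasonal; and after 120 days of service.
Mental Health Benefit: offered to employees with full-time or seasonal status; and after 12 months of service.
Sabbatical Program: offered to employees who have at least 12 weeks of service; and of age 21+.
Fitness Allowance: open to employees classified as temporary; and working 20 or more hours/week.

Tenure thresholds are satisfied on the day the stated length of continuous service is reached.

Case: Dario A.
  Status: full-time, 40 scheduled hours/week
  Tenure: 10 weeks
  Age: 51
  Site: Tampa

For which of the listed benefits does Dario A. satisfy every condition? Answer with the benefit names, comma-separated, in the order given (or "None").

None

Backup Childcare — status full-time ✓; service 10 weeks < 2 years (≈730 days) ✗ → not eligible.
Childcare Subsidy — status full-time ✓ (not excluded); site Tampa ✗ (not Omaha or Porto) → not eligible.
Travel Insurance — status full-time ✓ (not excluded); service 10 weeks < 120 days ✗ → not eligible.
Mental Health Benefit — status full-time ✓; service 10 weeks < 12 months (≈360 days) ✗ → not eligible.
Sabbatical Program — service 10 weeks < 12 weeks ✗ → not eligible.
Fitness Allowance — status full-time ✗ (requires temporary) → not eligible.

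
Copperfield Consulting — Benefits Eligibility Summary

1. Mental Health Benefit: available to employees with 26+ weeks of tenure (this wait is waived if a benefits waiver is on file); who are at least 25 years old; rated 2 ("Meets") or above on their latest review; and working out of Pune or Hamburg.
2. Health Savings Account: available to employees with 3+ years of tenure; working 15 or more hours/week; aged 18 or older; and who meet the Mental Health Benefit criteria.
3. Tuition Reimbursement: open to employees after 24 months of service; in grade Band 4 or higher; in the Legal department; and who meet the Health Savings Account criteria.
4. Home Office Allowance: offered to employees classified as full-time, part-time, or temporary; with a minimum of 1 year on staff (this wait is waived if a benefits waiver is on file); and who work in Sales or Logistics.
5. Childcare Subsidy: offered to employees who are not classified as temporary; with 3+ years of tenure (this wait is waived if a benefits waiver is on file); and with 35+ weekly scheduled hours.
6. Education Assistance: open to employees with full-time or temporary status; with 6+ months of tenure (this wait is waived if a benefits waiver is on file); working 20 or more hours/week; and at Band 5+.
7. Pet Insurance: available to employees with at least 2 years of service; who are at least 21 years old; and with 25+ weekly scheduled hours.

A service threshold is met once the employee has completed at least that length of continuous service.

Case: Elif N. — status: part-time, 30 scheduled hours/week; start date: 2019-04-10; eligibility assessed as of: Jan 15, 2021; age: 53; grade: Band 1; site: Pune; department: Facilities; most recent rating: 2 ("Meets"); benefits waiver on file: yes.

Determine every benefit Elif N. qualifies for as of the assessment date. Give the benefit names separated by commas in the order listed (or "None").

Service from 2019-04-10 to Jan 15, 2021: 646 days.
Mental Health Benefit — benefits waiver on file ✓; age 53 ≥ 25 ✓; rating 2 ≥ 2 ✓; site Pune ✓ → eligible.
Health Savings Account — service 646 days < 3 years (≈1095 days) ✗ → not eligible.
Tuition Reimbursement — service 646 days < 24 months (≈720 days) ✗ → not eligible.
Home Office Allowance — status part-time ✓; benefits waiver on file ✓; dept Facilities ✗ → not eligible.
Childcare Subsidy — status part-time ✓ (not excluded); benefits waiver on file ✓; 30 hrs/wk < 35 ✗ → not eligible.
Education Assistance — status part-time ✗ (requires full-time or temporary) → not eligible.
Pet Insurance — service 646 days < 2 years (≈730 days) ✗ → not eligible.

Mental Health Benefit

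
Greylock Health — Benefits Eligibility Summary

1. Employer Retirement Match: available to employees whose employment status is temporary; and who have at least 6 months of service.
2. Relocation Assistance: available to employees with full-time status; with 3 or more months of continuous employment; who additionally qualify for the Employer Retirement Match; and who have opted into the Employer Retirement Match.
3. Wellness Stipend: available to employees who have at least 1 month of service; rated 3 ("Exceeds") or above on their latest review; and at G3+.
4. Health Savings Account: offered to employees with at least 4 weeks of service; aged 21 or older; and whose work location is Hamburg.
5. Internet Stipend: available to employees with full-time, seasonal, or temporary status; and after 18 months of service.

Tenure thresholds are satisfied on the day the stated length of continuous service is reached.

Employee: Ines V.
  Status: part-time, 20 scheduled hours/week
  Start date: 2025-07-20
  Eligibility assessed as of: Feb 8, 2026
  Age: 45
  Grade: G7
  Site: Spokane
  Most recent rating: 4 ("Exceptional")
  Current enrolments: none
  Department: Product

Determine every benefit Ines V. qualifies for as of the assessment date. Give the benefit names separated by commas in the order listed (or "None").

Wellness Stipend

Service from 2025-07-20 to Feb 8, 2026: 203 days.
Employer Retirement Match — status part-time ✗ (requires temporary) → not eligible.
Relocation Assistance — status part-time ✗ (requires full-time) → not eligible.
Wellness Stipend — service 203 days ≥ 1 month (≈30 days) ✓; rating 4 ≥ 3 ✓; grade G7 ≥ G3 ✓ → eligible.
Health Savings Account — service 203 days ≥ 4 weeks (≈28 days) ✓; age 45 ≥ 21 ✓; site Spokane ✗ (not Hamburg) → not eligible.
Internet Stipend — status part-time ✗ (requires full-time, seasonal, or temporary) → not eligible.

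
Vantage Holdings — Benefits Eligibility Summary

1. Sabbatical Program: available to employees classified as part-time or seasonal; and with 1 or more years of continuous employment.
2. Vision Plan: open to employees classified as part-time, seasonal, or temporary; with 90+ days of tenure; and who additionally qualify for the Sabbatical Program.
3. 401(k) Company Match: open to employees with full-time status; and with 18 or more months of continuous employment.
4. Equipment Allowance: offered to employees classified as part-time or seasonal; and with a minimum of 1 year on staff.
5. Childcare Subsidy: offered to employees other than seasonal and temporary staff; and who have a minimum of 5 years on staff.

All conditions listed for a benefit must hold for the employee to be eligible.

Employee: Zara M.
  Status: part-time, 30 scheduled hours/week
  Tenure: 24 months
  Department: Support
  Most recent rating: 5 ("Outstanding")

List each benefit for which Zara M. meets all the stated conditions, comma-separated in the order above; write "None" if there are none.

Sabbatical Program — status part-time ✓; service 24 months ≥ 1 year (≈365 days) ✓ → eligible.
Vision Plan — status part-time ✓; service 24 months ≥ 90 days ✓; eligible for Sabbatical Program ✓ → eligible.
401(k) Company Match — status part-time ✗ (requires full-time) → not eligible.
Equipment Allowance — status part-time ✓; service 24 months ≥ 1 year (≈365 days) ✓ → eligible.
Childcare Subsidy — status part-time ✓ (not excluded); service 24 months < 5 years (≈1825 days) ✗ → not eligible.

Sabbatical Program, Vision Plan, Equipment Allowance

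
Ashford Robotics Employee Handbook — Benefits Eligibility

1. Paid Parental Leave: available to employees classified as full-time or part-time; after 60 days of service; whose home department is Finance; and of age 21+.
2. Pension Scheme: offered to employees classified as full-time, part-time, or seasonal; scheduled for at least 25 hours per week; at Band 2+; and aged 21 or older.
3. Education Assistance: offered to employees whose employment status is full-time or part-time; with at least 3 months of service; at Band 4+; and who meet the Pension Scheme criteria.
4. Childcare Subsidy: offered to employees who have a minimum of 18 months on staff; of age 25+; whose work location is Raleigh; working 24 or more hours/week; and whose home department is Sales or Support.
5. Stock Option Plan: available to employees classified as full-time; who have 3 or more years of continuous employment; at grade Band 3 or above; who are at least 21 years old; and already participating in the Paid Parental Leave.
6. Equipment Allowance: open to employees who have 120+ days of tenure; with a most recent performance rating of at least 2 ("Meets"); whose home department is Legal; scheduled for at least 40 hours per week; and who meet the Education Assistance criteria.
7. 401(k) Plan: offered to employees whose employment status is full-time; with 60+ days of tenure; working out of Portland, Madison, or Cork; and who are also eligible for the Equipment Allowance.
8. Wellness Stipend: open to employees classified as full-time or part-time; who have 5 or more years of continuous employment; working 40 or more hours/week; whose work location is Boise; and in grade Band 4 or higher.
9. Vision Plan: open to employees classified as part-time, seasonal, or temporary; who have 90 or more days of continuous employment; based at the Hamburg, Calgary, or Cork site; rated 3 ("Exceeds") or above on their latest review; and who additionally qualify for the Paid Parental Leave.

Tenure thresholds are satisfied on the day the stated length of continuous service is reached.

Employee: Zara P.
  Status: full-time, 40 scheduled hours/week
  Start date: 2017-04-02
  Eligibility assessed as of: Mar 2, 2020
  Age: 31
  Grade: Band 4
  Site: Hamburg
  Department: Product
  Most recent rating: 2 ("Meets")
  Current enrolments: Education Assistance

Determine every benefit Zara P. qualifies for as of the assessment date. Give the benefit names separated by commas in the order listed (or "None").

Service from 2017-04-02 to Mar 2, 2020: 1065 days.
Paid Parental Leave — status full-time ✓; service 1065 days ≥ 60 days ✓; dept Product ✗ → not eligible.
Pension Scheme — status full-time ✓; 40 hrs/wk ≥ 25 ✓; grade Band 4 ≥ Band 2 ✓; age 31 ≥ 21 ✓ → eligible.
Education Assistance — status full-time ✓; service 1065 days ≥ 3 months (≈90 days) ✓; grade Band 4 ≥ Band 4 ✓; eligible for Pension Scheme ✓ → eligible.
Childcare Subsidy — service 1065 days ≥ 18 months (≈540 days) ✓; age 31 ≥ 25 ✓; site Hamburg ✗ (not Raleigh) → not eligible.
Stock Option Plan — status full-time ✓; service 1065 days < 3 years (≈1095 days) ✗ → not eligible.
Equipment Allowance — service 1065 days ≥ 120 days ✓; rating 2 ≥ 2 ✓; dept Product ✗ → not eligible.
401(k) Plan — status full-time ✓; service 1065 days ≥ 60 days ✓; site Hamburg ✗ (not Portland, Madison, or Cork) → not eligible.
Wellness Stipend — status full-time ✓; service 1065 days < 5 years (≈1825 days) ✗ → not eligible.
Vision Plan — status full-time ✗ (requires part-time, seasonal, or temporary) → not eligible.

Pension Scheme, Education Assistance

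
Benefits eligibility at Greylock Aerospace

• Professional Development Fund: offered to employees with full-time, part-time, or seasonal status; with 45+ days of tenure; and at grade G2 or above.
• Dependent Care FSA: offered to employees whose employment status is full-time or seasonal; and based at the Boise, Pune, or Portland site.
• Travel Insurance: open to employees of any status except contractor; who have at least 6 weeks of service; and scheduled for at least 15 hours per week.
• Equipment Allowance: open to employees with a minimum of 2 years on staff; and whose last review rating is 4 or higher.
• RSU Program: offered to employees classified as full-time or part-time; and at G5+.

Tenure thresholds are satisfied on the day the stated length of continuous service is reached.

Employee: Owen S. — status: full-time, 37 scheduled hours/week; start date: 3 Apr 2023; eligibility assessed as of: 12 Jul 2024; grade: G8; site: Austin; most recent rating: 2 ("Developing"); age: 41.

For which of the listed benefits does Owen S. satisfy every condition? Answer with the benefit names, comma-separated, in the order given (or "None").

Service from 3 Apr 2023 to 12 Jul 2024: 466 days.
Professional Development Fund — status full-time ✓; service 466 days ≥ 45 days ✓; grade G8 ≥ G2 ✓ → eligible.
Dependent Care FSA — status full-time ✓; site Austin ✗ (not Boise, Pune, or Portland) → not eligible.
Travel Insurance — status full-time ✓ (not excluded); service 466 days ≥ 6 weeks (≈42 days) ✓; 37 hrs/wk ≥ 15 ✓ → eligible.
Equipment Allowance — service 466 days < 2 years (≈730 days) ✗ → not eligible.
RSU Program — status full-time ✓; grade G8 ≥ G5 ✓ → eligible.

Professional Development Fund, Travel Insurance, RSU Program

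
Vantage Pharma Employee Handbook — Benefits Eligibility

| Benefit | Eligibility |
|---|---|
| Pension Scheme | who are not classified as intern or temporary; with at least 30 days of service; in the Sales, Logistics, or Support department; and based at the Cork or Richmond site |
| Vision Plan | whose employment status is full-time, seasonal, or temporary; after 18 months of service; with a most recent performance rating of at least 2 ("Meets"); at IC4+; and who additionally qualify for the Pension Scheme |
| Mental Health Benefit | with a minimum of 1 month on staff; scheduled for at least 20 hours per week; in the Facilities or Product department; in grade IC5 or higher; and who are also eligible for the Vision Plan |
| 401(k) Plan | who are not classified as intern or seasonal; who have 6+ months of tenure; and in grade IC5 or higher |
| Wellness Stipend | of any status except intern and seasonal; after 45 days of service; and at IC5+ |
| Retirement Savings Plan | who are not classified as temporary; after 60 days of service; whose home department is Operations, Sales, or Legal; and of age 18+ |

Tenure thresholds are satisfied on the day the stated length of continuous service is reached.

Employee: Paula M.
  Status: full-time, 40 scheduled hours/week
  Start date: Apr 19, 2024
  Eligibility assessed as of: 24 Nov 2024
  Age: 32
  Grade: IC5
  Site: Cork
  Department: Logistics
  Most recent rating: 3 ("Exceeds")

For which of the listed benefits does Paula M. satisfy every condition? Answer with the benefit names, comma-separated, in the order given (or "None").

Pension Scheme, 401(k) Plan, Wellness Stipend

Service from Apr 19, 2024 to 24 Nov 2024: 219 days.
Pension Scheme — status full-time ✓ (not excluded); service 219 days ≥ 30 days ✓; dept Logistics ✓; site Cork ✓ → eligible.
Vision Plan — status full-time ✓; service 219 days < 18 months (≈540 days) ✗ → not eligible.
Mental Health Benefit — service 219 days ≥ 1 month (≈30 days) ✓; 40 hrs/wk ≥ 20 ✓; dept Logistics ✗ → not eligible.
401(k) Plan — status full-time ✓ (not excluded); service 219 days ≥ 6 months (≈180 days) ✓; grade IC5 ≥ IC5 ✓ → eligible.
Wellness Stipend — status full-time ✓ (not excluded); service 219 days ≥ 45 days ✓; grade IC5 ≥ IC5 ✓ → eligible.
Retirement Savings Plan — status full-time ✓ (not excluded); service 219 days ≥ 60 days ✓; dept Logistics ✗ → not eligible.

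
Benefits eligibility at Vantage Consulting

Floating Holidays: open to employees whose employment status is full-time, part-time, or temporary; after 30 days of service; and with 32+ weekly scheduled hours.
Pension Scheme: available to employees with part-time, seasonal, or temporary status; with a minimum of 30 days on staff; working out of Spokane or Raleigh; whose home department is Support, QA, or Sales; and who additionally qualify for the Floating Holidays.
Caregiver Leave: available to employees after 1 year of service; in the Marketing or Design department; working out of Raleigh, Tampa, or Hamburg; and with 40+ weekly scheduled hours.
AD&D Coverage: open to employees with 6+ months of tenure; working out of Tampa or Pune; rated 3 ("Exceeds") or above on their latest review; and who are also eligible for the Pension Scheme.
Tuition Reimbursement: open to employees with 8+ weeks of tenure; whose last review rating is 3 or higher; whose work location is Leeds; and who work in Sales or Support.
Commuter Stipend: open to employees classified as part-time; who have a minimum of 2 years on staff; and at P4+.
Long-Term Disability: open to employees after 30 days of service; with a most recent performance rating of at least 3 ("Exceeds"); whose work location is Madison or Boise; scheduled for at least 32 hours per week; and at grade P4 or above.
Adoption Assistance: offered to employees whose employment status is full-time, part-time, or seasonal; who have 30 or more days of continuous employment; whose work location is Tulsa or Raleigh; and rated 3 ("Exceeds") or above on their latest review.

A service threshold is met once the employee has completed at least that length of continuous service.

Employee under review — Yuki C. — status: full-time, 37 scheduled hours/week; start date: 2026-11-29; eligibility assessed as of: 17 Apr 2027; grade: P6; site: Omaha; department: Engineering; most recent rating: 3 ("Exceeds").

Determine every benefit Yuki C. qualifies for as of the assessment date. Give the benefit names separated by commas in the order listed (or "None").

Service from 2026-11-29 to 17 Apr 2027: 139 days.
Floating Holidays — status full-time ✓; service 139 days ≥ 30 days ✓; 37 hrs/wk ≥ 32 ✓ → eligible.
Pension Scheme — status full-time ✗ (requires part-time, seasonal, or temporary) → not eligible.
Caregiver Leave — service 139 days < 1 year (≈365 days) ✗ → not eligible.
AD&D Coverage — service 139 days < 6 months (≈180 days) ✗ → not eligible.
Tuition Reimbursement — service 139 days ≥ 8 weeks (≈56 days) ✓; rating 3 ≥ 3 ✓; site Omaha ✗ (not Leeds) → not eligible.
Commuter Stipend — status full-time ✗ (requires part-time) → not eligible.
Long-Term Disability — service 139 days ≥ 30 days ✓; rating 3 ≥ 3 ✓; site Omaha ✗ (not Madison or Boise) → not eligible.
Adoption Assistance — status full-time ✓; service 139 days ≥ 30 days ✓; site Omaha ✗ (not Tulsa or Raleigh) → not eligible.

Floating Holidays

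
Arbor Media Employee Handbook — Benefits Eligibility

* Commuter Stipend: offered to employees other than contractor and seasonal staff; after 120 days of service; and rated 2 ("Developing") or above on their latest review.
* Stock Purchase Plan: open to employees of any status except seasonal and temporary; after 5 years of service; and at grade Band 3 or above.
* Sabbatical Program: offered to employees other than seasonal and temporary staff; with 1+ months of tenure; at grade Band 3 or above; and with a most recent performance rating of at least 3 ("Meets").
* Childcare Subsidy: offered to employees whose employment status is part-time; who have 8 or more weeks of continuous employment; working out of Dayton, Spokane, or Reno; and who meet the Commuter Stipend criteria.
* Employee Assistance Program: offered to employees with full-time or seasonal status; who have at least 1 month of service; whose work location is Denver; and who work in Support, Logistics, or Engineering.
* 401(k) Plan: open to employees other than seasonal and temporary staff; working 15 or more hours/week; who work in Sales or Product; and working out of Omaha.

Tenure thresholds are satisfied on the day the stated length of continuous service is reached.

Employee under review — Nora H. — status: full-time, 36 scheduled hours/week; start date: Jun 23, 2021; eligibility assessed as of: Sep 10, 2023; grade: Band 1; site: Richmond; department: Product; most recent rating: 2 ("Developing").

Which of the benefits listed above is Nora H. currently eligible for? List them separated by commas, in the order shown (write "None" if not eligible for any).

Service from Jun 23, 2021 to Sep 10, 2023: 809 days.
Commuter Stipend — status full-time ✓ (not excluded); service 809 days ≥ 120 days ✓; rating 2 ≥ 2 ✓ → eligible.
Stock Purchase Plan — status full-time ✓ (not excluded); service 809 days < 5 years (≈1825 days) ✗ → not eligible.
Sabbatical Program — status full-time ✓ (not excluded); service 809 days ≥ 1 month (≈30 days) ✓; grade Band 1 < Band 3 ✗ → not eligible.
Childcare Subsidy — status full-time ✗ (requires part-time) → not eligible.
Employee Assistance Program — status full-time ✓; service 809 days ≥ 1 month (≈30 days) ✓; site Richmond ✗ (not Denver) → not eligible.
401(k) Plan — status full-time ✓ (not excluded); 36 hrs/wk ≥ 15 ✓; dept Product ✓; site Richmond ✗ (not Omaha) → not eligible.

Commuter Stipend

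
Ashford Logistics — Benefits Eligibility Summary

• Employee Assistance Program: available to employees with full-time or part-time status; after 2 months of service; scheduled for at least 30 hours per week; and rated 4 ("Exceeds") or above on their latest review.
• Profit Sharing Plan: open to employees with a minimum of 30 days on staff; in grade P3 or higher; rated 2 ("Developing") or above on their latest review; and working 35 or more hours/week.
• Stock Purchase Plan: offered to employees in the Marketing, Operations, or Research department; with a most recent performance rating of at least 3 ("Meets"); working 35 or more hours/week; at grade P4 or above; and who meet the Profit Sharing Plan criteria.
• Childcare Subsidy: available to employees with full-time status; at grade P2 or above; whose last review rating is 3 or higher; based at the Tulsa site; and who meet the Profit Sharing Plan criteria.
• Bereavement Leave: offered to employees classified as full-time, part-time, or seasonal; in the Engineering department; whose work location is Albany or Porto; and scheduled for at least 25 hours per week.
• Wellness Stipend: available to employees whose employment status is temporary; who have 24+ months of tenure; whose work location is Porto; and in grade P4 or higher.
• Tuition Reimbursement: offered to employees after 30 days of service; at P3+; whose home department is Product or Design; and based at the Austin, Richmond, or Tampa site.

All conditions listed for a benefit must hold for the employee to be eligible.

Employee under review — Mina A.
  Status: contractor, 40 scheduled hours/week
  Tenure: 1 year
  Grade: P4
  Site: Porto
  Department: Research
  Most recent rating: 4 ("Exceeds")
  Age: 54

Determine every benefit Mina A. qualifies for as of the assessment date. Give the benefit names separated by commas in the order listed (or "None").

Profit Sharing Plan, Stock Purchase Plan

Employee Assistance Program — status contractor ✗ (requires full-time or part-time) → not eligible.
Profit Sharing Plan — service 1 year ≥ 30 days ✓; grade P4 ≥ P3 ✓; rating 4 ≥ 2 ✓; 40 hrs/wk ≥ 35 ✓ → eligible.
Stock Purchase Plan — dept Research ✓; rating 4 ≥ 3 ✓; 40 hrs/wk ≥ 35 ✓; grade P4 ≥ P4 ✓; eligible for Profit Sharing Plan ✓ → eligible.
Childcare Subsidy — status contractor ✗ (requires full-time) → not eligible.
Bereavement Leave — status contractor ✗ (requires full-time, part-time, or seasonal) → not eligible.
Wellness Stipend — status contractor ✗ (requires temporary) → not eligible.
Tuition Reimbursement — service 1 year ≥ 30 days ✓; grade P4 ≥ P3 ✓; dept Research ✗ → not eligible.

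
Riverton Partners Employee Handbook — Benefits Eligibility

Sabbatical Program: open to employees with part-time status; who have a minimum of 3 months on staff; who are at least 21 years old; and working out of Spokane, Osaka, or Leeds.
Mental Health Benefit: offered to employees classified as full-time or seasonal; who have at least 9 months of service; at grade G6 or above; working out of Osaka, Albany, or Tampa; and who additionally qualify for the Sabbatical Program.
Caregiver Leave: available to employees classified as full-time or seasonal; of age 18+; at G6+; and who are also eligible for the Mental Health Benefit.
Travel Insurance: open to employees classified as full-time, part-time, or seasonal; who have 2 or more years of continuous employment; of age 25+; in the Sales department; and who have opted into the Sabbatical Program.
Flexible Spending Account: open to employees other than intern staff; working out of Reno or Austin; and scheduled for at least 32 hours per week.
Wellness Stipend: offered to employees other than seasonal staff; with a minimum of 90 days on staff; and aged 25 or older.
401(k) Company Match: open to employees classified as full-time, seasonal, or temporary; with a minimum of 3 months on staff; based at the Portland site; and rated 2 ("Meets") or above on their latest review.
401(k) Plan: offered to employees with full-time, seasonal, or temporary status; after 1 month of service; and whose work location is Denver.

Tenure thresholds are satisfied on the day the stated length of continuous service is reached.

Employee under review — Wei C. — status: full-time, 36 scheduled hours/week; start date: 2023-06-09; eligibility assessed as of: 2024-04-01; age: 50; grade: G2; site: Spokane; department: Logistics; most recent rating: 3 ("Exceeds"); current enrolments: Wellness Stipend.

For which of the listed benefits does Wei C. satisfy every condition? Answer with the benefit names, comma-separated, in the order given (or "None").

Wellness Stipend

Service from 2023-06-09 to 2024-04-01: 297 days.
Sabbatical Program — status full-time ✗ (requires part-time) → not eligible.
Mental Health Benefit — status full-time ✓; service 297 days ≥ 9 months (≈270 days) ✓; grade G2 < G6 ✗ → not eligible.
Caregiver Leave — status full-time ✓; age 50 ≥ 18 ✓; grade G2 < G6 ✗ → not eligible.
Travel Insurance — status full-time ✓; service 297 days < 2 years (≈730 days) ✗ → not eligible.
Flexible Spending Account — status full-time ✓ (not excluded); site Spokane ✗ (not Reno or Austin) → not eligible.
Wellness Stipend — status full-time ✓ (not excluded); service 297 days ≥ 90 days ✓; age 50 ≥ 25 ✓ → eligible.
401(k) Company Match — status full-time ✓; service 297 days ≥ 3 months (≈90 days) ✓; site Spokane ✗ (not Portland) → not eligible.
401(k) Plan — status full-time ✓; service 297 days ≥ 1 month (≈30 days) ✓; site Spokane ✗ (not Denver) → not eligible.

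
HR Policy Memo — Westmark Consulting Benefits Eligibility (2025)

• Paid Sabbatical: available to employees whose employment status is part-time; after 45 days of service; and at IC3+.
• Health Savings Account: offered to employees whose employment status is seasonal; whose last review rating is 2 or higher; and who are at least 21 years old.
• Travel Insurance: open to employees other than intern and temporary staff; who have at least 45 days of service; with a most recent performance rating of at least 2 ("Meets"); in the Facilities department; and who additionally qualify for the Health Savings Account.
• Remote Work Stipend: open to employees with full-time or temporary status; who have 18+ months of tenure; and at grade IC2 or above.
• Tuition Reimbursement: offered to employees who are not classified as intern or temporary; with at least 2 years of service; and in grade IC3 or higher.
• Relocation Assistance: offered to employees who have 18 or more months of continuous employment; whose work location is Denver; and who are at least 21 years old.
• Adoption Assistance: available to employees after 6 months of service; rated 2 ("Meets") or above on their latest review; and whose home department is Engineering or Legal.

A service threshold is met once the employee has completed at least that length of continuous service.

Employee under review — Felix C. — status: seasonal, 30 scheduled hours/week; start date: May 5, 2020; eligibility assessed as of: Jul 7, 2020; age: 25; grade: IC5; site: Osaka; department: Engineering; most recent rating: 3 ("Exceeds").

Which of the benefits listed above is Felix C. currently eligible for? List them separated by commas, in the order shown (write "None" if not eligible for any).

Service from May 5, 2020 to Jul 7, 2020: 63 days.
Paid Sabbatical — status seasonal ✗ (requires part-time) → not eligible.
Health Savings Account — status seasonal ✓; rating 3 ≥ 2 ✓; age 25 ≥ 21 ✓ → eligible.
Travel Insurance — status seasonal ✓ (not excluded); service 63 days ≥ 45 days ✓; rating 3 ≥ 2 ✓; dept Engineering ✗ → not eligible.
Remote Work Stipend — status seasonal ✗ (requires full-time or temporary) → not eligible.
Tuition Reimbursement — status seasonal ✓ (not excluded); service 63 days < 2 years (≈730 days) ✗ → not eligible.
Relocation Assistance — service 63 days < 18 months (≈540 days) ✗ → not eligible.
Adoption Assistance — service 63 days < 6 months (≈180 days) ✗ → not eligible.

Health Savings Account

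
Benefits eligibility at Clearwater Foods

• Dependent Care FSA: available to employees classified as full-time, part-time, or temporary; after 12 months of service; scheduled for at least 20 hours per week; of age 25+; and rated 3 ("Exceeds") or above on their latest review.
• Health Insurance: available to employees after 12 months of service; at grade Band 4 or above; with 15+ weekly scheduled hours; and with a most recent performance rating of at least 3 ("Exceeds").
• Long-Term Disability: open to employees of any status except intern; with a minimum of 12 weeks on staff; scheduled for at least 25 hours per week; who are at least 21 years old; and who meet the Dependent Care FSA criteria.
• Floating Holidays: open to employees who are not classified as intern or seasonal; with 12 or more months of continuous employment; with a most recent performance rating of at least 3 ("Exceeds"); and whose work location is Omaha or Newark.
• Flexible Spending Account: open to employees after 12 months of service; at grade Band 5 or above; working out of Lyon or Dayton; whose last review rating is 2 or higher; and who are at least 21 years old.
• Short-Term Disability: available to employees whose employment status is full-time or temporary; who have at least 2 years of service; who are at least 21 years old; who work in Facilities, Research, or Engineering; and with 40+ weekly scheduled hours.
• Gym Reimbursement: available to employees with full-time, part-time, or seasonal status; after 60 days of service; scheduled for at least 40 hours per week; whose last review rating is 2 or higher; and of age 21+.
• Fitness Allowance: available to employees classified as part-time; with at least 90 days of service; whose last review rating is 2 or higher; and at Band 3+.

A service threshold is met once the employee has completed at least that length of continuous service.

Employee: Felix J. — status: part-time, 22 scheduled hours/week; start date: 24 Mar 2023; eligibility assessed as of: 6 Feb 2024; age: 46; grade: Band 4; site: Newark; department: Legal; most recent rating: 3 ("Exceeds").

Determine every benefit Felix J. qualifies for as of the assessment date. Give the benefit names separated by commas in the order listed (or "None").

Service from 24 Mar 2023 to 6 Feb 2024: 319 days.
Dependent Care FSA — status part-time ✓; service 319 days < 12 months (≈360 days) ✗ → not eligible.
Health Insurance — service 319 days < 12 months (≈360 days) ✗ → not eligible.
Long-Term Disability — status part-time ✓ (not excluded); service 319 days ≥ 12 weeks (≈84 days) ✓; 22 hrs/wk < 25 ✗ → not eligible.
Floating Holidays — status part-time ✓ (not excluded); service 319 days < 12 months (≈360 days) ✗ → not eligible.
Flexible Spending Account — service 319 days < 12 months (≈360 days) ✗ → not eligible.
Short-Term Disability — status part-time ✗ (requires full-time or temporary) → not eligible.
Gym Reimbursement — status part-time ✓; service 319 days ≥ 60 days ✓; 22 hrs/wk < 40 ✗ → not eligible.
Fitness Allowance — status part-time ✓; service 319 days ≥ 90 days ✓; rating 3 ≥ 2 ✓; grade Band 4 ≥ Band 3 ✓ → eligible.

Fitness Allowance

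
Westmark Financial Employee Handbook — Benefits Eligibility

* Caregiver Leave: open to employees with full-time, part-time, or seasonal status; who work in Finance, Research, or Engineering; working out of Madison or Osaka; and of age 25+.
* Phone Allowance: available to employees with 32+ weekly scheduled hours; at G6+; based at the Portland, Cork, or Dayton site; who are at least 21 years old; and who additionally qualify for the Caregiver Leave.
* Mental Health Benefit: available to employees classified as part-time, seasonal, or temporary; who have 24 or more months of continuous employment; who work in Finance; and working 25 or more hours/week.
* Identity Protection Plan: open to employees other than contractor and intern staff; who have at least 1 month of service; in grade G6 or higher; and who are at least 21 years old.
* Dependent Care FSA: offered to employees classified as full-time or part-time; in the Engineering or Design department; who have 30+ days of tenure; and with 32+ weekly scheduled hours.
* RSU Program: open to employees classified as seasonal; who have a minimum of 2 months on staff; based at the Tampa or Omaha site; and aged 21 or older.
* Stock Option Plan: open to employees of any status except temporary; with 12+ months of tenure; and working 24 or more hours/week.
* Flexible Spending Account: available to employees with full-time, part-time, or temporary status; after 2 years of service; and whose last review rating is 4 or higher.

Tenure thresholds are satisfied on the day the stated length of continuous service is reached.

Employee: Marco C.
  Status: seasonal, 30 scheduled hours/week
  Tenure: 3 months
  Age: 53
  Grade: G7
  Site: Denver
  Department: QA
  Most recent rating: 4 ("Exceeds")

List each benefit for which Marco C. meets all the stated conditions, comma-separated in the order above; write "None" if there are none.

Caregiver Leave — status seasonal ✓; dept QA ✗ → not eligible.
Phone Allowance — 30 hrs/wk < 32 ✗ → not eligible.
Mental Health Benefit — status seasonal ✓; service 3 months < 24 months ✗ → not eligible.
Identity Protection Plan — status seasonal ✓ (not excluded); service 3 months ≥ 1 month ✓; grade G7 ≥ G6 ✓; age 53 ≥ 21 ✓ → eligible.
Dependent Care FSA — status seasonal ✗ (requires full-time or part-time) → not eligible.
RSU Program — status seasonal ✓; service 3 months ≥ 2 months ✓; site Denver ✗ (not Tampa or Omaha) → not eligible.
Stock Option Plan — status seasonal ✓ (not excluded); service 3 months < 12 months ✗ → not eligible.
Flexible Spending Account — status seasonal ✗ (requires full-time, part-time, or temporary) → not eligible.

Identity Protection Plan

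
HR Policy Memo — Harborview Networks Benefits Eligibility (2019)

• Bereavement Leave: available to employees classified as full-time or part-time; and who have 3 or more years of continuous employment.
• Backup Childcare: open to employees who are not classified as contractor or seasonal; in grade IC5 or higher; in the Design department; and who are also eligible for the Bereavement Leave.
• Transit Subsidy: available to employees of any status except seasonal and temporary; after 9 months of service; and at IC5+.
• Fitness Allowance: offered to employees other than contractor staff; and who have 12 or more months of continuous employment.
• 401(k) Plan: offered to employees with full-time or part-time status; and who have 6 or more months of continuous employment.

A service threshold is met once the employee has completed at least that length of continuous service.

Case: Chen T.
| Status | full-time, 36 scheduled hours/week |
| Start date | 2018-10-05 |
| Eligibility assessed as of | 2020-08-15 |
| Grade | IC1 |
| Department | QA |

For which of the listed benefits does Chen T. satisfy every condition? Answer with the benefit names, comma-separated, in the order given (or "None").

Service from 2018-10-05 to 2020-08-15: 680 days.
Bereavement Leave — status full-time ✓; service 680 days < 3 years (≈1095 days) ✗ → not eligible.
Backup Childcare — status full-time ✓ (not excluded); grade IC1 < IC5 ✗ → not eligible.
Transit Subsidy — status full-time ✓ (not excluded); service 680 days ≥ 9 months (≈270 days) ✓; grade IC1 < IC5 ✗ → not eligible.
Fitness Allowance — status full-time ✓ (not excluded); service 680 days ≥ 12 months (≈360 days) ✓ → eligible.
401(k) Plan — status full-time ✓; service 680 days ≥ 6 months (≈180 days) ✓ → eligible.

Fitness Allowance, 401(k) Plan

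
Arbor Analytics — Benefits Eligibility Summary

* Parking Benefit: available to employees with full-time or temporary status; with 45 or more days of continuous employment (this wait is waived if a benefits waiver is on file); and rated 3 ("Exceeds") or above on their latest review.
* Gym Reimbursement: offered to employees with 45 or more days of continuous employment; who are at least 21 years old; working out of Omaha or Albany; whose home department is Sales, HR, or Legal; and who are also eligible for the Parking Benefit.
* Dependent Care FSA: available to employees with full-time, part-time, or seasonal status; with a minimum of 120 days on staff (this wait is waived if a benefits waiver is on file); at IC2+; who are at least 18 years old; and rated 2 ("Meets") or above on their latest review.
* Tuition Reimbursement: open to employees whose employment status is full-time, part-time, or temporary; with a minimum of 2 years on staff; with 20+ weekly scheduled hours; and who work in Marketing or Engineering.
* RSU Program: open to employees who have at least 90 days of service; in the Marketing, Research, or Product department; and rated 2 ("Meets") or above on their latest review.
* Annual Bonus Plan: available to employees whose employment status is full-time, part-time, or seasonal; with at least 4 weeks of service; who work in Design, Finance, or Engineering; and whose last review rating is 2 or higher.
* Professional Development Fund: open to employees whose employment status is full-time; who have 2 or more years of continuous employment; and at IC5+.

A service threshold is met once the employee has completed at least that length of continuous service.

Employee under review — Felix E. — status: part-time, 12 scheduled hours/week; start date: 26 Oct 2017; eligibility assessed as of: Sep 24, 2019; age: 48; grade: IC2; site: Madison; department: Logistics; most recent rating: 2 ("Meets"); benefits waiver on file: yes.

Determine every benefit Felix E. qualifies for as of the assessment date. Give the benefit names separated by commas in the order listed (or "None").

Dependent Care FSA

Service from 26 Oct 2017 to Sep 24, 2019: 698 days.
Parking Benefit — status part-time ✗ (requires full-time or temporary) → not eligible.
Gym Reimbursement — service 698 days ≥ 45 days ✓; age 48 ≥ 21 ✓; site Madison ✗ (not Omaha or Albany) → not eligible.
Dependent Care FSA — status part-time ✓; benefits waiver on file ✓; grade IC2 ≥ IC2 ✓; age 48 ≥ 18 ✓; rating 2 ≥ 2 ✓ → eligible.
Tuition Reimbursement — status part-time ✓; service 698 days < 2 years (≈730 days) ✗ → not eligible.
RSU Program — service 698 days ≥ 90 days ✓; dept Logistics ✗ → not eligible.
Annual Bonus Plan — status part-time ✓; service 698 days ≥ 4 weeks (≈28 days) ✓; dept Logistics ✗ → not eligible.
Professional Development Fund — status part-time ✗ (requires full-time) → not eligible.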